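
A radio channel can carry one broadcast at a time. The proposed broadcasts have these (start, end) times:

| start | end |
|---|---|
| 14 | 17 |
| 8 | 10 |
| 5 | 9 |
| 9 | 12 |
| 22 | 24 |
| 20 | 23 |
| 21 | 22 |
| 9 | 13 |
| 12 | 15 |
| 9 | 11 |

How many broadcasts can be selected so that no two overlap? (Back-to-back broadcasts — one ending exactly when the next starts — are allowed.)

5

By end time: (5,9), (8,10), (9,11), (9,12), (9,13), (12,15), (14,17), (21,22), (20,23), (22,24).
Pick (5,9); next start ≥ 9 → (9,11); next start ≥ 11 → (12,15); next start ≥ 15 → (21,22); next start ≥ 22 → (22,24).
Selected 5 broadcasts.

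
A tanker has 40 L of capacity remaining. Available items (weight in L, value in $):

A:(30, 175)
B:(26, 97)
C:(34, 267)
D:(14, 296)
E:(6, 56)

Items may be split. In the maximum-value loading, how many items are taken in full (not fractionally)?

Sort by value per unit weight and fill in that order.
Ratios (sorted): D 21.14, E 9.33, C 7.85, A 5.83, B 3.73
take D (14 @ 296); take E (6 @ 56); take 20/34 of C → 157.06. Capacity used 40/40.
2 item(s) taken whole; one partial (take 20/34 of C).

2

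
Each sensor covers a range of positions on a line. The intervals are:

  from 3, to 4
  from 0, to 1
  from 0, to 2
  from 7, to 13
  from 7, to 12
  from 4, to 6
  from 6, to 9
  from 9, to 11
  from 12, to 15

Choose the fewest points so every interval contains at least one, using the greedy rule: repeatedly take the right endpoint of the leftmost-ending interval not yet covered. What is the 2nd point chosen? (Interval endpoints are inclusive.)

Process intervals by earliest right end; each time one isn't hit yet, stab at its right endpoint.
By right end: [0,1]  [0,2]  [3,4]  [4,6]  [6,9]  [9,11]  [7,12]  [7,13]  [12,15]
[0,1] uncovered → point at 1; [3,4] uncovered → point at 4; [6,9] uncovered → point at 9; [12,15] uncovered → point at 15.
Points: 1, 4, 9, 15 (4 total).

4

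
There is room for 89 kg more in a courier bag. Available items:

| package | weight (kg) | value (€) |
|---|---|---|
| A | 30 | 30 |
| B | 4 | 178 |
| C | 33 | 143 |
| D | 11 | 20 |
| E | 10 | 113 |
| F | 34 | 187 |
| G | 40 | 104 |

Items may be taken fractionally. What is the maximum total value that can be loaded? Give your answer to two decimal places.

Ratios (sorted): B 44.50, E 11.30, F 5.50, C 4.33, G 2.60, D 1.82, A 1.00
take B (4 @ 178); take E (10 @ 113); take F (34 @ 187); take C (33 @ 143); take 8/40 of G → 20.80. Capacity used 89/89.
Total value = 641.80

641.80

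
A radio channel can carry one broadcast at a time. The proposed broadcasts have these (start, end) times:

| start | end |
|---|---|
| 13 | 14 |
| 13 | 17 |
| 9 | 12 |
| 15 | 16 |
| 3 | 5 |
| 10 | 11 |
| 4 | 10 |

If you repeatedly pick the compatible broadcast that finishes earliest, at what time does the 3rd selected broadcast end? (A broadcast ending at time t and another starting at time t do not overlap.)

Sorted by end: (3,5)  (4,10)  (10,11)  (9,12)  (13,14)  (15,16)  (13,17)
take (3,5); take (10,11); take (13,14); take (15,16).
Selected: (3,5) (10,11) (13,14) (15,16)

14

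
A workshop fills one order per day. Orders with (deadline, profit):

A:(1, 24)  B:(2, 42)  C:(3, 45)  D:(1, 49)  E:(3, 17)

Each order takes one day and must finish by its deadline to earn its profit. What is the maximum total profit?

By profit: D(d1,49), C(d3,45), B(d2,42), A(d1,24), E(d3,17)
D→slot 1; C→slot 3; B→slot 2; A skipped; E skipped.
Profit = 49 + 42 + 45 = 136

136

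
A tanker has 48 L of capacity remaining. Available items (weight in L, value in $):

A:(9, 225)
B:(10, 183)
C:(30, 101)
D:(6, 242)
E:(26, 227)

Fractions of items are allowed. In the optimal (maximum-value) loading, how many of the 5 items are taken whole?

3

Ratios (sorted): D 40.33, A 25.00, B 18.30, E 8.73, C 3.37
take D (6 @ 242); take A (9 @ 225); take B (10 @ 183); take 23/26 of E → 200.81. Capacity used 48/48.
3 item(s) taken whole; one partial (take 23/26 of E).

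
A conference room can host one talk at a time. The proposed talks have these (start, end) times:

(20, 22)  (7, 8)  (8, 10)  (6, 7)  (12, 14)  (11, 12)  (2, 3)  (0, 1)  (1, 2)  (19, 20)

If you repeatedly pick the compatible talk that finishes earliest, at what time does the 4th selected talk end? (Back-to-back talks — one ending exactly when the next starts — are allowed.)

7

Sorted by end: (0,1)  (1,2)  (2,3)  (6,7)  (7,8)  (8,10)  (11,12)  (12,14)  (19,20)  (20,22)
take (0,1); take (1,2); take (2,3); take (6,7); take (7,8); take (8,10); take (11,12); take (12,14); take (19,20); take (20,22).
Selected: (0,1) (1,2) (2,3) (6,7) (7,8) (8,10) (11,12) (12,14) (19,20) (20,22)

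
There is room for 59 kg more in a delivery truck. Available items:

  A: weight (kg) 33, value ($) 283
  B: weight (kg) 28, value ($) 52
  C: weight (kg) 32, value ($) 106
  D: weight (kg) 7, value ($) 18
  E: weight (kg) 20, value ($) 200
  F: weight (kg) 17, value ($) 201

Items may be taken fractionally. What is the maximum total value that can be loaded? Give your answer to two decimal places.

589.67

Sort by value per unit weight and fill in that order.
Ratios (sorted): F 11.82, E 10.00, A 8.58, C 3.31, D 2.57, B 1.86
take F (17 @ 201); take E (20 @ 200); take 22/33 of A → 188.67. Capacity used 59/59.
Total value = 589.67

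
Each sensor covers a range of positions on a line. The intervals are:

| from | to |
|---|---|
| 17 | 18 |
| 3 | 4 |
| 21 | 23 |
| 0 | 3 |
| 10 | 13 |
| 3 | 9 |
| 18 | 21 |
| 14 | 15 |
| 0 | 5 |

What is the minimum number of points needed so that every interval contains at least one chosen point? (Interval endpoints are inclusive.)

5

Process intervals by earliest right end; each time one isn't hit yet, stab at its right endpoint.
Sorted: [0,3] [3,4] [0,5] [3,9] [10,13] [14,15] [17,18] [18,21] [21,23]
{[0,3],[3,4],[0,5],[3,9]} hit by 3; {[10,13]} hit by 13; {[14,15]} hit by 15; {[17,18],[18,21]} hit by 18; {[21,23]} hit by 23.
Points: 3, 13, 15, 18, 23 (5 total).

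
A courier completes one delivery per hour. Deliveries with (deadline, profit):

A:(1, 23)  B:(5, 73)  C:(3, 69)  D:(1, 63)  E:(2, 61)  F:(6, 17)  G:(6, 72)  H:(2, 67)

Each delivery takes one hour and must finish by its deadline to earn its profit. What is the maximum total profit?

Sort by profit descending; place each in the latest free slot ≤ its deadline.
Profit order: B=73 G=72 C=69 H=67 D=63 E=61 A=23 F=17
Assign: B→slot 5, G→slot 6, C→slot 3, H→slot 2, D→slot 1, E skipped, A skipped, F→slot 4.
Slots: [1:D] [2:H] [3:C] [4:F] [5:B] [6:G]
Profit = 63 + 67 + 69 + 17 + 73 + 72 = 361

361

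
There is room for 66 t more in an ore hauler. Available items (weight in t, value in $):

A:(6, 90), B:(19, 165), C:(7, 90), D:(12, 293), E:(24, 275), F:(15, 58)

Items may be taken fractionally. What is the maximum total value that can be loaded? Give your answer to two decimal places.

Order: D (293/12=24.42) > A (90/6=15.00) > C (90/7=12.86) > E (275/24=11.46) > B (165/19=8.68) > F (58/15=3.87)
Fill: take D (12 @ 293) → take A (6 @ 90) → take C (7 @ 90) → take E (24 @ 275) → take 17/19 of B → 147.63; 66/66 used.
Total value = 895.63

895.63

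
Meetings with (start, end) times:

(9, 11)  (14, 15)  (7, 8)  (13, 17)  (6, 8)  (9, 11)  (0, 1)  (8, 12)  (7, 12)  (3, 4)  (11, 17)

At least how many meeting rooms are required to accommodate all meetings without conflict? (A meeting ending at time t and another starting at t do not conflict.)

Events (time:±→running): 0:+→1 1:-→0 3:+→1 4:-→0 6:+→1 7:+→2 7:+→3 8:-→2 8:-→1 8:+→2 9:+→3 9:+→4 … peak 4.

4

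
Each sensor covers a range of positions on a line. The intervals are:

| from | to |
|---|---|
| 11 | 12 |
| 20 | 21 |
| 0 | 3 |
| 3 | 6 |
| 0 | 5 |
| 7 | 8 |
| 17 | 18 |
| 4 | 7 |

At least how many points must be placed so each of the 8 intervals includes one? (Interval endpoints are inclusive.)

5

Process intervals by earliest right end; each time one isn't hit yet, stab at its right endpoint.
Sorted: [0,3] [0,5] [3,6] [4,7] [7,8] [11,12] [17,18] [20,21]
{[0,3],[0,5],[3,6]} hit by 3; {[4,7],[7,8]} hit by 7; {[11,12]} hit by 12; {[17,18]} hit by 18; {[20,21]} hit by 21.
Points: 3, 7, 12, 18, 21 (5 total).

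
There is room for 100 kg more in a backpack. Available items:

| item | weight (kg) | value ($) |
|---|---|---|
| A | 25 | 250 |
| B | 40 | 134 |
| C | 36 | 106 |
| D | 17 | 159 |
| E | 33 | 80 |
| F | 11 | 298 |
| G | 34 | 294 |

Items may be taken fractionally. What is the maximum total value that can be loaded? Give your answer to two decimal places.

1044.55

Greedy by value/weight ratio, highest first.
Order: F (298/11=27.09) > A (250/25=10.00) > D (159/17=9.35) > G (294/34=8.65) > B (134/40=3.35) > C (106/36=2.94) > E (80/33=2.42)
Fill: take F (11 @ 298) → take A (25 @ 250) → take D (17 @ 159) → take G (34 @ 294) → take 13/40 of B → 43.55; 100/100 used.
Total value = 1044.55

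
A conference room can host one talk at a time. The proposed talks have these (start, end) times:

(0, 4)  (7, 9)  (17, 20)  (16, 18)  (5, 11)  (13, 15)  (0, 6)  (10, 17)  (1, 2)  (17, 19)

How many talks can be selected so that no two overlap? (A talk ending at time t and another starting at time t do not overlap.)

4

Order by finish time; keep every interval that doesn't clash with the previous kept one.
By end time: (1,2), (0,4), (0,6), (7,9), (5,11), (13,15), (10,17), (16,18), (17,19), (17,20).
Pick (1,2); next start ≥ 2 → (7,9); next start ≥ 9 → (13,15); next start ≥ 15 → (16,18).
Selected 4 talks.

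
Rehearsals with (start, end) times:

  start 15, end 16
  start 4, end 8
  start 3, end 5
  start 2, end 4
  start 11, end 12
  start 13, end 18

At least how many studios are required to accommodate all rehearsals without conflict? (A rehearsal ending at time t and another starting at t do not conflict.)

2

Count concurrent intervals with a sweep; the peak is the room count.
starts: [2, 3, 4, 11, 13, 15]
ends:   [4, 5, 8, 12, 16, 18]
s2→1 s3→2  — peak 2.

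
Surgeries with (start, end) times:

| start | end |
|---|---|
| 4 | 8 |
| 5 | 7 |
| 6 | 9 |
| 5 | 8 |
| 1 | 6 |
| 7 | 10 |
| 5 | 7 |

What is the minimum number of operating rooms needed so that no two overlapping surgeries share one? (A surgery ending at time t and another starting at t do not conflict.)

The answer is the maximum number of intervals overlapping at any instant.
Events (time:±→running): 1:+→1 4:+→2 5:+→3 5:+→4 5:+→5 … peak 5.

5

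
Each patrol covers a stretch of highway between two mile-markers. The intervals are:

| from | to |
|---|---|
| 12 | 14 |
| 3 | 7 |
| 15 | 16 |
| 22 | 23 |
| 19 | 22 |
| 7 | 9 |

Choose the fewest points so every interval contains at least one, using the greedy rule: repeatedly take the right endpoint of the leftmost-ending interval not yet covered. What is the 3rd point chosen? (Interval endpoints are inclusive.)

16

Process intervals by earliest right end; each time one isn't hit yet, stab at its right endpoint.
By right end: [3,7]  [7,9]  [12,14]  [15,16]  [19,22]  [22,23]
[3,7] uncovered → point at 7; [12,14] uncovered → point at 14; [15,16] uncovered → point at 16; [19,22] uncovered → point at 22.
Points: 7, 14, 16, 22 (4 total).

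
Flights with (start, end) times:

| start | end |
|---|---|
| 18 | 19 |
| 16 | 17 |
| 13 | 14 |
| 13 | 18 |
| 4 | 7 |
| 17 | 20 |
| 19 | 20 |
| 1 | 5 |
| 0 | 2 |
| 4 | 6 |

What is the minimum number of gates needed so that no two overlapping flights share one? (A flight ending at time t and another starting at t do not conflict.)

3

Count concurrent intervals with a sweep; the peak is the room count.
Events (time:±→running): 0:+→1 1:+→2 2:-→1 4:+→2 4:+→3 … peak 3.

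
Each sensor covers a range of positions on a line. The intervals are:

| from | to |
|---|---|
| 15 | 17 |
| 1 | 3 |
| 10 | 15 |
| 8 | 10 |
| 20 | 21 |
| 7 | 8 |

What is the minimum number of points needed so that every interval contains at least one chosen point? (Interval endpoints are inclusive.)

4

Process intervals by earliest right end; each time one isn't hit yet, stab at its right endpoint.
By right end: [1,3]  [7,8]  [8,10]  [10,15]  [15,17]  [20,21]
[1,3] uncovered → point at 3; [7,8] uncovered → point at 8; [10,15] uncovered → point at 15; [20,21] uncovered → point at 21.
Points: 3, 8, 15, 21 (4 total).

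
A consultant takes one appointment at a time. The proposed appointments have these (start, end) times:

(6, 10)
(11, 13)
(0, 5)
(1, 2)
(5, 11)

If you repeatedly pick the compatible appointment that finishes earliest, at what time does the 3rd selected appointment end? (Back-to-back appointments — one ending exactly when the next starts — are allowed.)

Sort by end time and greedily take each interval whose start is ≥ the last chosen end.
Sorted by end: (1,2)  (0,5)  (6,10)  (5,11)  (11,13)
take (1,2); take (6,10); take (11,13).
Selected: (1,2) (6,10) (11,13)

13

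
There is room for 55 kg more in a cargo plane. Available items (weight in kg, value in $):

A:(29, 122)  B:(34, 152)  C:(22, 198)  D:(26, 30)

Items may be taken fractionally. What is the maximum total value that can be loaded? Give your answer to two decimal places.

345.53

Greedy by value/weight ratio, highest first.
Ratios (sorted): C 9.00, B 4.47, A 4.21, D 1.15
take C (22 @ 198); take 33/34 of B → 147.53. Capacity used 55/55.
Total value = 345.53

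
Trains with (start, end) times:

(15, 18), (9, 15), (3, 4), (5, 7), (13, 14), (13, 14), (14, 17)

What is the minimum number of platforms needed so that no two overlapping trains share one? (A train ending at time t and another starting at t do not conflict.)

Count concurrent intervals with a sweep; the peak is the room count.
starts: [3, 5, 9, 13, 13, 14, 15]
ends:   [4, 7, 14, 14, 15, 17, 18]
s3→1 e4→0 s5→1 e7→0 s9→1 s13→2 s13→3  — peak 3.

3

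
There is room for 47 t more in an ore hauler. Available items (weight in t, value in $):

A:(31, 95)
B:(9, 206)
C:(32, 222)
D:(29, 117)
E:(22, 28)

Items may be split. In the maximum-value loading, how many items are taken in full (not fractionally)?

2

Ratios (sorted): B 22.89, C 6.94, D 4.03, A 3.06, E 1.27
take B (9 @ 206); take C (32 @ 222); take 6/29 of D → 24.21. Capacity used 47/47.
2 item(s) taken whole; one partial (take 6/29 of D).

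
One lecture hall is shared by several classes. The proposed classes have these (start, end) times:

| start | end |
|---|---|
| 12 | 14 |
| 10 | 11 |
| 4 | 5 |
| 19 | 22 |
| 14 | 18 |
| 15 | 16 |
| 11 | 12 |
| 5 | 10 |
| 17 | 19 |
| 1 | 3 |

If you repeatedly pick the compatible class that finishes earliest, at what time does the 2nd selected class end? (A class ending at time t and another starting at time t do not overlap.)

5

Sorted by end: (1,3)  (4,5)  (5,10)  (10,11)  (11,12)  (12,14)  (15,16)  (14,18)  (17,19)  (19,22)
take (1,3); take (4,5); take (5,10); take (10,11); take (11,12); take (12,14); take (15,16); take (17,19); take (19,22).
Selected: (1,3) (4,5) (5,10) (10,11) (11,12) (12,14) (15,16) (17,19) (19,22)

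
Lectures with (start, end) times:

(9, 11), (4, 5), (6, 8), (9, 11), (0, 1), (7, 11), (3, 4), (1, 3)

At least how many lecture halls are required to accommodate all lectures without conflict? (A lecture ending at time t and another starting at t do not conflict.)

The answer is the maximum number of intervals overlapping at any instant.
Events (time:±→running): 0:+→1 1:-→0 1:+→1 3:-→0 3:+→1 4:-→0 4:+→1 5:-→0 6:+→1 7:+→2 8:-→1 9:+→2 9:+→3 … peak 3.

3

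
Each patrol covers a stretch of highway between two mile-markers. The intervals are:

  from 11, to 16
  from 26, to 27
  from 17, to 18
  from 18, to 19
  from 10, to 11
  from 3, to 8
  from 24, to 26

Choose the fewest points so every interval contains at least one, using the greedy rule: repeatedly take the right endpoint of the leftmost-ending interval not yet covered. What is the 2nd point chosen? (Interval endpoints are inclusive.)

By right end: [3,8]  [10,11]  [11,16]  [17,18]  [18,19]  [24,26]  [26,27]
[3,8] uncovered → point at 8; [10,11] uncovered → point at 11; [17,18] uncovered → point at 18; [24,26] uncovered → point at 26.
Points: 8, 11, 18, 26 (4 total).

11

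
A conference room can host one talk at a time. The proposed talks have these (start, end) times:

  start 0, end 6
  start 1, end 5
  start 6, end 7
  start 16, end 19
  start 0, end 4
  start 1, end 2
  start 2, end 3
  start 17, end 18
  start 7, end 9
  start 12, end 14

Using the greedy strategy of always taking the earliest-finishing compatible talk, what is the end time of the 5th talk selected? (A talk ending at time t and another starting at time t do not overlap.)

Greedy by earliest finish: after sorting by end time, pick each interval compatible with the last pick.
By end time: (1,2), (2,3), (0,4), (1,5), (0,6), (6,7), (7,9), (12,14), (17,18), (16,19).
Pick (1,2); next start ≥ 2 → (2,3); next start ≥ 3 → (6,7); next start ≥ 7 → (7,9); next start ≥ 9 → (12,14); next start ≥ 14 → (17,18).
Selected: (1,2) (2,3) (6,7) (7,9) (12,14) (17,18)

14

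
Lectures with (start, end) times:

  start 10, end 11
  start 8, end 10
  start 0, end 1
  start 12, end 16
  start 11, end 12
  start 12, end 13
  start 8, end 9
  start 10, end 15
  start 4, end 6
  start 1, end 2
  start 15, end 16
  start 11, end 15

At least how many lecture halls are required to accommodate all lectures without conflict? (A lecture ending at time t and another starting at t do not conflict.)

Events (time:±→running): 0:+→1 1:-→0 1:+→1 2:-→0 4:+→1 6:-→0 8:+→1 8:+→2 9:-→1 10:-→0 10:+→1 10:+→2 11:-→1 11:+→2 11:+→3 12:-→2 12:+→3 12:+→4 … peak 4.

4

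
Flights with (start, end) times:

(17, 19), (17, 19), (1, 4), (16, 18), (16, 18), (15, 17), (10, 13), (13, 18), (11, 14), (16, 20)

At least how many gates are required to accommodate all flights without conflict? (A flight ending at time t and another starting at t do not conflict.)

The answer is the maximum number of intervals overlapping at any instant.
starts: [1, 10, 11, 13, 15, 16, 16, 16, 17, 17]
ends:   [4, 13, 14, 17, 18, 18, 18, 19, 19, 20]
s1→1 e4→0 s10→1 s11→2 e13→1 s13→2 e14→1 s15→2 s16→3 s16→4 s16→5 e17→4 s17→5 s17→6  — peak 6.

6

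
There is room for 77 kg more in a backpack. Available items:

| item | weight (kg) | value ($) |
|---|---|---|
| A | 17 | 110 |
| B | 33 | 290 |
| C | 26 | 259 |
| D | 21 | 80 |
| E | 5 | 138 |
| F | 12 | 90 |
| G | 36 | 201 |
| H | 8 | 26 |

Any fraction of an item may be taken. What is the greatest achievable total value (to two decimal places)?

Sort by value per unit weight and fill in that order.
Order: E (138/5=27.60) > C (259/26=9.96) > B (290/33=8.79) > F (90/12=7.50) > A (110/17=6.47) > G (201/36=5.58) > D (80/21=3.81) > H (26/8=3.25)
Fill: take E (5 @ 138) → take C (26 @ 259) → take B (33 @ 290) → take F (12 @ 90) → take 1/17 of A → 6.47; 77/77 used.
Total value = 783.47

783.47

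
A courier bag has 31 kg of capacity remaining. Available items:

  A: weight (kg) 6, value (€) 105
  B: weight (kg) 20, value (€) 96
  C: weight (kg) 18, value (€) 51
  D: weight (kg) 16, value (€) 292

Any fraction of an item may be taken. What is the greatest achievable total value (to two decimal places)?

440.20

Greedy by value/weight ratio, highest first.
Ratios (sorted): D 18.25, A 17.50, B 4.80, C 2.83
take D (16 @ 292); take A (6 @ 105); take 9/20 of B → 43.20. Capacity used 31/31.
Total value = 440.20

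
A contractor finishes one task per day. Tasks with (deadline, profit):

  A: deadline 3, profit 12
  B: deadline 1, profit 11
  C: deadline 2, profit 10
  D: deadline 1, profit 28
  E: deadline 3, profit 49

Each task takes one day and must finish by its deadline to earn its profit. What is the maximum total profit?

89

Take jobs in profit order; each goes to the latest open slot no later than its deadline.
By profit: E(d3,49), D(d1,28), A(d3,12), B(d1,11), C(d2,10)
E→slot 3; D→slot 1; A→slot 2; B skipped; C skipped.
Profit = 28 + 12 + 49 = 89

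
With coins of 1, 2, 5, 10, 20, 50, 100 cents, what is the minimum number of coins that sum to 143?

5

Use the largest denomination that fits, subtract, and repeat.
143 = 1×100 + 2×20 + 1×2 + 1×1
Total coins = 1 + 2 + 1 + 1 = 5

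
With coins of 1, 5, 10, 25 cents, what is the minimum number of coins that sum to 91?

6

91 − 3×25→16 − 1×10→6 − 1×5→1 − 1×1→0
Total coins = 3 + 1 + 1 + 1 = 6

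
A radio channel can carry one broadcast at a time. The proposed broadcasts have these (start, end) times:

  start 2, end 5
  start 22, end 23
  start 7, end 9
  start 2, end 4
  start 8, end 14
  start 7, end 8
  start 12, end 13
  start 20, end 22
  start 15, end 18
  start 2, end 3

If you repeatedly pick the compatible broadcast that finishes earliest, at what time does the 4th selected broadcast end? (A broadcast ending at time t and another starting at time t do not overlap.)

Sorted by end: (2,3)  (2,4)  (2,5)  (7,8)  (7,9)  (12,13)  (8,14)  (15,18)  (20,22)  (22,23)
take (2,3); take (7,8); take (12,13); take (15,18); take (20,22); take (22,23).
Selected: (2,3) (7,8) (12,13) (15,18) (20,22) (22,23)

18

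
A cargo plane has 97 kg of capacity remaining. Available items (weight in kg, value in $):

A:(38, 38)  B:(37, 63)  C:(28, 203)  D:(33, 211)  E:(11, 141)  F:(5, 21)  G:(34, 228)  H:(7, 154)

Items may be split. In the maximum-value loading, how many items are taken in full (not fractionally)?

Sort by value per unit weight and fill in that order.
Order: H (154/7=22.00) > E (141/11=12.82) > C (203/28=7.25) > G (228/34=6.71) > D (211/33=6.39) > F (21/5=4.20) > B (63/37=1.70) > A (38/38=1.00)
Fill: take H (7 @ 154) → take E (11 @ 141) → take C (28 @ 203) → take G (34 @ 228) → take 17/33 of D → 108.70; 97/97 used.
4 item(s) taken whole; one partial (take 17/33 of D).

4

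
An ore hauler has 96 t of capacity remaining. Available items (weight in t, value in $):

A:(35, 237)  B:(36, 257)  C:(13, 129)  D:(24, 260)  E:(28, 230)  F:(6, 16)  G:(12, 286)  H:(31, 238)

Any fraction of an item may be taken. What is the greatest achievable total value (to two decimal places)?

Greedy by value/weight ratio, highest first.
Order: G (286/12=23.83) > D (260/24=10.83) > C (129/13=9.92) > E (230/28=8.21) > H (238/31=7.68) > B (257/36=7.14) > A (237/35=6.77) > F (16/6=2.67)
Fill: take G (12 @ 286) → take D (24 @ 260) → take C (13 @ 129) → take E (28 @ 230) → take 19/31 of H → 145.87; 96/96 used.
Total value = 1050.87

1050.87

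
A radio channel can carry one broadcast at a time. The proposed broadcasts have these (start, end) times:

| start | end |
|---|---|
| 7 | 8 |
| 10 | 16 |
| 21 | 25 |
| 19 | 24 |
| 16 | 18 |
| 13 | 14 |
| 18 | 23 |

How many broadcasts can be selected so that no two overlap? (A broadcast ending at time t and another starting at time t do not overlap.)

Sort by end time and greedily take each interval whose start is ≥ the last chosen end.
By end time: (7,8), (13,14), (10,16), (16,18), (18,23), (19,24), (21,25).
Pick (7,8); next start ≥ 8 → (13,14); next start ≥ 14 → (16,18); next start ≥ 18 → (18,23).
Selected 4 broadcasts.

4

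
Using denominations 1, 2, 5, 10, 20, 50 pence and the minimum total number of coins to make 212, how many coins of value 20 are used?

212 = 4×50 + 1×10 + 1×2
Count of 20: 0

0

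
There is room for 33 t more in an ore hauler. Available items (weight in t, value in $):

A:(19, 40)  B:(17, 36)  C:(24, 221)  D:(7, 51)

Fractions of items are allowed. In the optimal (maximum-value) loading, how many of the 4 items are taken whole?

Greedy by value/weight ratio, highest first.
Ratios (sorted): C 9.21, D 7.29, B 2.12, A 2.11
take C (24 @ 221); take D (7 @ 51); take 2/17 of B → 4.24. Capacity used 33/33.
2 item(s) taken whole; one partial (take 2/17 of B).

2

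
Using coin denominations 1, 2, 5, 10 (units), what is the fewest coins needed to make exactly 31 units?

4

31 − 3×10→1 − 1×1→0
Total coins = 3 + 1 = 4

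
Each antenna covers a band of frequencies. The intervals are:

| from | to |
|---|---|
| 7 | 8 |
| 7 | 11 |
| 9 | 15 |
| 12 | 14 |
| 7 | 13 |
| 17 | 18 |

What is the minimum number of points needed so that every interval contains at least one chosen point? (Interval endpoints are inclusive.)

Sorted: [7,8] [7,11] [7,13] [12,14] [9,15] [17,18]
{[7,8],[7,11],[7,13]} hit by 8; {[12,14],[9,15]} hit by 14; {[17,18]} hit by 18.
Points: 8, 14, 18 (3 total).

3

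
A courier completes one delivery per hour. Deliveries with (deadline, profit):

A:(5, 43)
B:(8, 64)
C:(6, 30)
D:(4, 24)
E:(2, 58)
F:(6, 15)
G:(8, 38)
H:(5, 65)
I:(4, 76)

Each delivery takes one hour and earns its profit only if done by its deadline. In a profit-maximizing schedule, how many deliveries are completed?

8

Take jobs in profit order; each goes to the latest open slot no later than its deadline.
By profit: I(d4,76), H(d5,65), B(d8,64), E(d2,58), A(d5,43), G(d8,38), C(d6,30), D(d4,24), F(d6,15)
I→slot 4; H→slot 5; B→slot 8; E→slot 2; A→slot 3; G→slot 7; C→slot 6; D→slot 1; F skipped.
8 of 9 scheduled.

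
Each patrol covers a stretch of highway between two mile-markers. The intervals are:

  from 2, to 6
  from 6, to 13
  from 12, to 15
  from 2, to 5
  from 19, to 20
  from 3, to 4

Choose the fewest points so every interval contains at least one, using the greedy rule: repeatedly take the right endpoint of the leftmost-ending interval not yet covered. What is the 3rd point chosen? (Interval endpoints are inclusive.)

20

By right end: [3,4]  [2,5]  [2,6]  [6,13]  [12,15]  [19,20]
[3,4] uncovered → point at 4; [6,13] uncovered → point at 13; [19,20] uncovered → point at 20.
Points: 4, 13, 20 (3 total).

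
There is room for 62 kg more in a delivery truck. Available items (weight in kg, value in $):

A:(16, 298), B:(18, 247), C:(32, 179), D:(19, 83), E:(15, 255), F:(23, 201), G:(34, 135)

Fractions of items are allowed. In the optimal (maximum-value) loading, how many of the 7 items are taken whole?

Greedy by value/weight ratio, highest first.
Ratios (sorted): A 18.62, E 17.00, B 13.72, F 8.74, C 5.59, D 4.37, G 3.97
take A (16 @ 298); take E (15 @ 255); take B (18 @ 247); take 13/23 of F → 113.61. Capacity used 62/62.
3 item(s) taken whole; one partial (take 13/23 of F).

3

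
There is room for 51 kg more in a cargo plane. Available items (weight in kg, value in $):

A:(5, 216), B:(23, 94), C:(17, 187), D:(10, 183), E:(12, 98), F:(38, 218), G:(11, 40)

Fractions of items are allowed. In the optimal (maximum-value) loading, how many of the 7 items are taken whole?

4

Greedy by value/weight ratio, highest first.
Ratios (sorted): A 43.20, D 18.30, C 11.00, E 8.17, F 5.74, B 4.09, G 3.64
take A (5 @ 216); take D (10 @ 183); take C (17 @ 187); take E (12 @ 98); take 7/38 of F → 40.16. Capacity used 51/51.
4 item(s) taken whole; one partial (take 7/38 of F).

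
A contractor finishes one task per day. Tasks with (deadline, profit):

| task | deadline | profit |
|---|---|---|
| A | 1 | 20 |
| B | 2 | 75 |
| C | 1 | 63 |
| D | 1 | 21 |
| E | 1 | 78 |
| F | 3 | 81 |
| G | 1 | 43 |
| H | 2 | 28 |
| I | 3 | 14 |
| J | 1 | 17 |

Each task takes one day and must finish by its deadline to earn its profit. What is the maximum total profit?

Take jobs in profit order; each goes to the latest open slot no later than its deadline.
By profit: F(d3,81), E(d1,78), B(d2,75), C(d1,63), G(d1,43), H(d2,28), D(d1,21), A(d1,20), J(d1,17), I(d3,14)
F→slot 3; E→slot 1; B→slot 2; C skipped; G skipped; H skipped; D skipped; A skipped; J skipped; I skipped.
Profit = 78 + 75 + 81 = 234

234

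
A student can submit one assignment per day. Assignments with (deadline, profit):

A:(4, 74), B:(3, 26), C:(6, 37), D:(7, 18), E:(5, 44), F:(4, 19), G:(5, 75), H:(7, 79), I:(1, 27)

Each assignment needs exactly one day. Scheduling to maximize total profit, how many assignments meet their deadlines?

Sort by profit descending; place each in the latest free slot ≤ its deadline.
By profit: H(d7,79), G(d5,75), A(d4,74), E(d5,44), C(d6,37), I(d1,27), B(d3,26), F(d4,19), D(d7,18)
H→slot 7; G→slot 5; A→slot 4; E→slot 3; C→slot 6; I→slot 1; B→slot 2; F skipped; D skipped.
7 of 9 scheduled.

7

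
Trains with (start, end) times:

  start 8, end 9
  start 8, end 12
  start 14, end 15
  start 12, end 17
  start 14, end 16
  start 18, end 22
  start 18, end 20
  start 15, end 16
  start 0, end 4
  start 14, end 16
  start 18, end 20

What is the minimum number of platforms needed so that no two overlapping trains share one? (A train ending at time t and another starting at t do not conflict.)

4

The answer is the maximum number of intervals overlapping at any instant.
starts: [0, 8, 8, 12, 14, 14, 14, 15, 18, 18, 18]
ends:   [4, 9, 12, 15, 16, 16, 16, 17, 20, 20, 22]
s0→1 e4→0 s8→1 s8→2 e9→1 e12→0 s12→1 s14→2 s14→3 s14→4  — peak 4.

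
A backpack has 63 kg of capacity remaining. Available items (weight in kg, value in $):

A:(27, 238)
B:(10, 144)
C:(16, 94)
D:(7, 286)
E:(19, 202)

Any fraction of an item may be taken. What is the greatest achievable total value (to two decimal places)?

Order: D (286/7=40.86) > B (144/10=14.40) > E (202/19=10.63) > A (238/27=8.81) > C (94/16=5.88)
Fill: take D (7 @ 286) → take B (10 @ 144) → take E (19 @ 202) → take A (27 @ 238); 63/63 used.
Total value = 870.00

870.00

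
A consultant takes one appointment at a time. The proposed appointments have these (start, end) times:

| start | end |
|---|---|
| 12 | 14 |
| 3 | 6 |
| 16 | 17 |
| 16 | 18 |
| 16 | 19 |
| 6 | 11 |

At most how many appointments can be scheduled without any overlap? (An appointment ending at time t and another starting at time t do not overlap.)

4

By end time: (3,6), (6,11), (12,14), (16,17), (16,18), (16,19).
Pick (3,6); next start ≥ 6 → (6,11); next start ≥ 11 → (12,14); next start ≥ 14 → (16,17).
Selected 4 appointments.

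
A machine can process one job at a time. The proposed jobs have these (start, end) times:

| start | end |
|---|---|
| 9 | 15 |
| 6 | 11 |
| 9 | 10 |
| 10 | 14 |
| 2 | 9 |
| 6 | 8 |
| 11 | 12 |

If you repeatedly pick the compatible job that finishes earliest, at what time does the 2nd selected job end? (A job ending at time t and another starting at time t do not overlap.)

Sorted by end: (6,8)  (2,9)  (9,10)  (6,11)  (11,12)  (10,14)  (9,15)
take (6,8); take (9,10); take (11,12).
Selected: (6,8) (9,10) (11,12)

10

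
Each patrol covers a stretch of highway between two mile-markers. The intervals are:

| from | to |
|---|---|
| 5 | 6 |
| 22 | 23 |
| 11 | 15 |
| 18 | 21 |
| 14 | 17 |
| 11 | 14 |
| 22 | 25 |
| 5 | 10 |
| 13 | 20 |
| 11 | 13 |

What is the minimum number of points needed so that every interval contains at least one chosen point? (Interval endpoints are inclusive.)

Sorted: [5,6] [5,10] [11,13] [11,14] [11,15] [14,17] [13,20] [18,21] [22,23] [22,25]
{[5,6],[5,10]} hit by 6; {[11,13],[11,14],[11,15]} hit by 13; {[14,17],[13,20]} hit by 17; {[18,21]} hit by 21; {[22,23],[22,25]} hit by 23.
Points: 6, 13, 17, 21, 23 (5 total).

5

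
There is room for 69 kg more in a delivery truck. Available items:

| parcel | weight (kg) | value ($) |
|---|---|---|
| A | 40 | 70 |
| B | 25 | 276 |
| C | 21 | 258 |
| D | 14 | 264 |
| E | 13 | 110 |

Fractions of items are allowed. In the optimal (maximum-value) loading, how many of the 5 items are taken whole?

3

Greedy by value/weight ratio, highest first.
Order: D (264/14=18.86) > C (258/21=12.29) > B (276/25=11.04) > E (110/13=8.46) > A (70/40=1.75)
Fill: take D (14 @ 264) → take C (21 @ 258) → take B (25 @ 276) → take 9/13 of E → 76.15; 69/69 used.
3 item(s) taken whole; one partial (take 9/13 of E).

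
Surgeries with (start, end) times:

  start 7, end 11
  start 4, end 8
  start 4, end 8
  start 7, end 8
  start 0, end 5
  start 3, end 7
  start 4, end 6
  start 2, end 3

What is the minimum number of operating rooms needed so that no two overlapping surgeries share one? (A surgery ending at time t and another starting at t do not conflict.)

5

Events (time:±→running): 0:+→1 2:+→2 3:-→1 3:+→2 4:+→3 4:+→4 4:+→5 … peak 5.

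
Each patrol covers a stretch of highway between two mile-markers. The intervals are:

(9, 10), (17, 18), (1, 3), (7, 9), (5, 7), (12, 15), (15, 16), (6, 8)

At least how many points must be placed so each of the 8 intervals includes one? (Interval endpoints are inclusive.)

5

Sorted: [1,3] [5,7] [6,8] [7,9] [9,10] [12,15] [15,16] [17,18]
{[1,3]} hit by 3; {[5,7],[6,8],[7,9]} hit by 7; {[9,10]} hit by 10; {[12,15],[15,16]} hit by 15; {[17,18]} hit by 18.
Points: 3, 7, 10, 15, 18 (5 total).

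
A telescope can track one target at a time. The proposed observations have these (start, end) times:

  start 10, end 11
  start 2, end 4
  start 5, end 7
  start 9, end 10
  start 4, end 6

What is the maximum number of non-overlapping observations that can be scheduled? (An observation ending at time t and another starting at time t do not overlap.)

Greedy by earliest finish: after sorting by end time, pick each interval compatible with the last pick.
Sorted by end: (2,4)  (4,6)  (5,7)  (9,10)  (10,11)
take (2,4); take (4,6); skip (5,7); take (9,10); take (10,11).
Selected 4 observations.

4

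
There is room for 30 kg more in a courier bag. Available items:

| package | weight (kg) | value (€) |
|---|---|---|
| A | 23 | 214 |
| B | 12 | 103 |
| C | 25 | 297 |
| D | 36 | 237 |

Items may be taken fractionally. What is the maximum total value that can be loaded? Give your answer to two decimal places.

Ratios (sorted): C 11.88, A 9.30, B 8.58, D 6.58
take C (25 @ 297); take 5/23 of A → 46.52. Capacity used 30/30.
Total value = 343.52

343.52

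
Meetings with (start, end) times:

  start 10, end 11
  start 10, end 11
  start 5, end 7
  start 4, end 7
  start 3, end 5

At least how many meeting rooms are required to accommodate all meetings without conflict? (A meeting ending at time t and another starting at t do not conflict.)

The answer is the maximum number of intervals overlapping at any instant.
starts: [3, 4, 5, 10, 10]
ends:   [5, 7, 7, 11, 11]
s3→1 s4→2  — peak 2.

2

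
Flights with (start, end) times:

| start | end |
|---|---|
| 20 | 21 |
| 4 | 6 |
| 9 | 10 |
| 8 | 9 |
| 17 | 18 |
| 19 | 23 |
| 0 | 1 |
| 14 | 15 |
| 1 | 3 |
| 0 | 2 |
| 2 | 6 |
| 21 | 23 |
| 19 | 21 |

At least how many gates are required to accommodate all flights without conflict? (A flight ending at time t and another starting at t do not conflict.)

Count concurrent intervals with a sweep; the peak is the room count.
Events (time:±→running): 0:+→1 0:+→2 1:-→1 1:+→2 2:-→1 2:+→2 3:-→1 4:+→2 6:-→1 6:-→0 8:+→1 9:-→0 9:+→1 10:-→0 14:+→1 15:-→0 17:+→1 18:-→0 19:+→1 19:+→2 20:+→3 … peak 3.

3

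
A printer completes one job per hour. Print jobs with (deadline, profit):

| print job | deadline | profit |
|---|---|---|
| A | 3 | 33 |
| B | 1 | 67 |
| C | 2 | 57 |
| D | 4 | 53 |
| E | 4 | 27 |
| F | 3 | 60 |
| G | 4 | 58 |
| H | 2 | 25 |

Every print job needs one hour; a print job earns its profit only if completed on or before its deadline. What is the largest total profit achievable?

242

Take jobs in profit order; each goes to the latest open slot no later than its deadline.
By profit: B(d1,67), F(d3,60), G(d4,58), C(d2,57), D(d4,53), A(d3,33), E(d4,27), H(d2,25)
B→slot 1; F→slot 3; G→slot 4; C→slot 2; D skipped; A skipped; E skipped; H skipped.
Profit = 67 + 57 + 60 + 58 = 242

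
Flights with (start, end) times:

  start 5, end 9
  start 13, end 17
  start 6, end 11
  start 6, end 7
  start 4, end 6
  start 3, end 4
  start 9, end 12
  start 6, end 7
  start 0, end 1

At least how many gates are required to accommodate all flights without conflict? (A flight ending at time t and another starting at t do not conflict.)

Count concurrent intervals with a sweep; the peak is the room count.
starts: [0, 3, 4, 5, 6, 6, 6, 9, 13]
ends:   [1, 4, 6, 7, 7, 9, 11, 12, 17]
s0→1 e1→0 s3→1 e4→0 s4→1 s5→2 e6→1 s6→2 s6→3 s6→4  — peak 4.

4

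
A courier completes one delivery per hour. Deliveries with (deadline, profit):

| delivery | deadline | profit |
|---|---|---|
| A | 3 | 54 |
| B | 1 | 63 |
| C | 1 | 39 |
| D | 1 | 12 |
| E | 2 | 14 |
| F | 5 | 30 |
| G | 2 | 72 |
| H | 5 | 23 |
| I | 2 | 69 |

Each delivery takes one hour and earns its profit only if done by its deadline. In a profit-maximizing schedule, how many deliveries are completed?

Sort by profit descending; place each in the latest free slot ≤ its deadline.
By profit: G(d2,72), I(d2,69), B(d1,63), A(d3,54), C(d1,39), F(d5,30), H(d5,23), E(d2,14), D(d1,12)
G→slot 2; I→slot 1; B skipped; A→slot 3; C skipped; F→slot 5; H→slot 4; E skipped; D skipped.
5 of 9 scheduled.

5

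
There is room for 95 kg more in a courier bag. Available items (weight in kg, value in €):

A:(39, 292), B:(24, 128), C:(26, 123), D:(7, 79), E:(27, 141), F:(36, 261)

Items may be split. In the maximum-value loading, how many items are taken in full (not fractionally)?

Sort by value per unit weight and fill in that order.
Ratios (sorted): D 11.29, A 7.49, F 7.25, B 5.33, E 5.22, C 4.73
take D (7 @ 79); take A (39 @ 292); take F (36 @ 261); take 13/24 of B → 69.33. Capacity used 95/95.
3 item(s) taken whole; one partial (take 13/24 of B).

3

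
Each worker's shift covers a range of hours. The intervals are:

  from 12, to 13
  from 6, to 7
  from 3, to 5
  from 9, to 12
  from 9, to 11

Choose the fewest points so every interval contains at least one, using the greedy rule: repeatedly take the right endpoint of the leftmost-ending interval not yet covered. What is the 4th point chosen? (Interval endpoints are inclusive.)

Sorted: [3,5] [6,7] [9,11] [9,12] [12,13]
{[3,5]} hit by 5; {[6,7]} hit by 7; {[9,11],[9,12]} hit by 11; {[12,13]} hit by 13.
Points: 5, 7, 11, 13 (4 total).

13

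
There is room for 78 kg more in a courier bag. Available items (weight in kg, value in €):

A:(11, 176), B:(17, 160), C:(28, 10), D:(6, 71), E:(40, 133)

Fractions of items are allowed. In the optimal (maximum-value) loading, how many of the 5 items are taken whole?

4

Order: A (176/11=16.00) > D (71/6=11.83) > B (160/17=9.41) > E (133/40=3.33) > C (10/28=0.36)
Fill: take A (11 @ 176) → take D (6 @ 71) → take B (17 @ 160) → take E (40 @ 133) → take 4/28 of C → 1.43; 78/78 used.
4 item(s) taken whole; one partial (take 4/28 of C).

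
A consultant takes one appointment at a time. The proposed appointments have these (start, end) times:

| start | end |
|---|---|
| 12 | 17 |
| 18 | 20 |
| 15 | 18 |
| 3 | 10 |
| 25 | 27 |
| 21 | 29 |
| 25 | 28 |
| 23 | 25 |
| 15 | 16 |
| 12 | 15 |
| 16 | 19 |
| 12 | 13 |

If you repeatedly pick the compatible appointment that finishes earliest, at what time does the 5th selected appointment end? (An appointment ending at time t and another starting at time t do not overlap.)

25

Greedy by earliest finish: after sorting by end time, pick each interval compatible with the last pick.
By end time: (3,10), (12,13), (12,15), (15,16), (12,17), (15,18), (16,19), (18,20), (23,25), (25,27), (25,28), (21,29).
Pick (3,10); next start ≥ 10 → (12,13); next start ≥ 13 → (15,16); next start ≥ 16 → (16,19); next start ≥ 19 → (23,25); next start ≥ 25 → (25,27).
Selected: (3,10) (12,13) (15,16) (16,19) (23,25) (25,27)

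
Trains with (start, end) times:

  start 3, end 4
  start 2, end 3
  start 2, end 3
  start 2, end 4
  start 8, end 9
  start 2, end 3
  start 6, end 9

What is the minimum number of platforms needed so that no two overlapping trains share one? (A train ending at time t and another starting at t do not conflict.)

4

Events (time:±→running): 2:+→1 2:+→2 2:+→3 2:+→4 … peak 4.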